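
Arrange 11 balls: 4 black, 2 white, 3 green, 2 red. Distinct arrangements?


11!/(4!×2!×3!×2!) = 69300

69300


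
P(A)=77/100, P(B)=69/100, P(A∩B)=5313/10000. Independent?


P(A)×P(B) = 5313/10000
P(A∩B) = 5313/10000
Equal ✓ → Independent

Yes, independent


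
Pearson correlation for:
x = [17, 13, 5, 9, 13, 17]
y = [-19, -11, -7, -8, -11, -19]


n=6, Σx=74, Σy=-75, Σxy=-1039, Σx²=1022, Σy²=1077
r = (6×(-1039) - 74×(-75))/√((6×1022 - 74²)(6×1077 - (-75)²))
= -684/√(656×837) = -684/√549072 ≈ -684/740.9939 ≈ -0.9231

r ≈ -0.9231


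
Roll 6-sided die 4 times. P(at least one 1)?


P(no 1)^4 = (5/6)^4 = 625/1296
P(≥1) = 1 - 625/1296 = 671/1296

P = 671/1296 ≈ 51.77%


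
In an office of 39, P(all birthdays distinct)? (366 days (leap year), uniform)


P(all different) = Π(366-i)/366 for i=0..38
= (366/366)×(365/366)×...×(328/366)
= 0.122510

P ≈ 0.1225 ≈ 12.25%


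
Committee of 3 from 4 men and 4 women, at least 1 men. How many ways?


Count by #men:
  1M,2W: C(4,1)×C(4,2)=24
  2M,1W: C(4,2)×C(4,1)=24
  3M,0W: C(4,3)×C(4,0)=4
Total = 52

52


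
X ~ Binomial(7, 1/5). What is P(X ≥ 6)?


P(X ≥ 6) = Σ P(X=i) for i=6..7
P(X=6) = 28/78125
P(X=7) = 1/78125
Sum = 29/78125

P(X ≥ 6) = 29/78125 ≈ 0.04%


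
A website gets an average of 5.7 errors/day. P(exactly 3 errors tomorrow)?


Poisson(λ=5.7): P(X=3) = e^(-λ)×λ^k/k!
= e^(-5.7) × 5.7^3 / 3!
≈ 0.003345965457 × 185.193 / 6 ≈ 0.103275

P(X=3) ≈ 0.103275 ≈ 10.33%


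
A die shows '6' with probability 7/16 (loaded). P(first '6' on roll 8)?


Geometric: P(X=8) = (1-p)^(k-1)×p = (9/16)^7×7/16 = 33480783/4294967296

P(X=8) = 33480783/4294967296 ≈ 0.78%


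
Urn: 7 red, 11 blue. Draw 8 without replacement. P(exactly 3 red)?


Hypergeometric: C(7,3)×C(11,5)/C(18,8)
= 35×462/43758 = 245/663

P(X=3) = 245/663 ≈ 36.95%


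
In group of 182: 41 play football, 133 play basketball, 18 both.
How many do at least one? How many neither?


|A∪B| = 41+133-18 = 156
Neither = 182-156 = 26

At least one: 156; Neither: 26


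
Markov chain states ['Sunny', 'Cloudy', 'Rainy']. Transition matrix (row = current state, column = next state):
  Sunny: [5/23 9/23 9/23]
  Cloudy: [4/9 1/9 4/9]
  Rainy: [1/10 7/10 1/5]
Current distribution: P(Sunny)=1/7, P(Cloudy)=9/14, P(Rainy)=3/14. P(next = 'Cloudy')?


P(next=Cloudy) = Σᵢ P(now=i)×P(i→Cloudy)
= 1/7×9/23 + 9/14×1/9 + 3/14×7/10
= 9/161 + 1/14 + 3/20 = 893/3220

P = 893/3220 ≈ 0.2773


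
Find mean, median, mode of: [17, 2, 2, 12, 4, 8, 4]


Sorted: [2, 2, 4, 4, 8, 12, 17]
Mean = 49/7 = 7
Median = 4
Freq: {17: 1, 2: 2, 12: 1, 4: 2, 8: 1}
Mode: [2, 4]

Mean=7, Median=4, Mode=[2, 4]


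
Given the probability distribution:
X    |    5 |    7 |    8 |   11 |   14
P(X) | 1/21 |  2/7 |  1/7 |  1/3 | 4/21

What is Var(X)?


E[X] = 68/7
E[X²] = 102
Var(X) = E[X²] - (E[X])² = 102 - 4624/49 = 374/49

Var(X) = 374/49 ≈ 7.6327


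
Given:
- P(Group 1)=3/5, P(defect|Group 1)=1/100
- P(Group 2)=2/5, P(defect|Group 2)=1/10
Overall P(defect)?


P(B) = Σ P(B|Aᵢ)×P(Aᵢ)
  1/100×3/5 = 3/500
  1/10×2/5 = 1/25
Sum = 23/500

P(defect) = 23/500 ≈ 4.60%


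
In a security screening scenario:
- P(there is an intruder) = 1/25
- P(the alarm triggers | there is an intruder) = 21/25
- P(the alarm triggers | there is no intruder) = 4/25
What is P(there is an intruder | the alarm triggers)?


Using Bayes' theorem:
P(A|B) = P(B|A)·P(A) / P(B)

P(the alarm triggers) = 21/25 × 1/25 + 4/25 × 24/25
= 21/625 + 96/625 = 117/625

P(there is an intruder|the alarm triggers) = (21/625) / (117/625) = 7/39

P(there is an intruder|the alarm triggers) = 7/39 ≈ 17.95%


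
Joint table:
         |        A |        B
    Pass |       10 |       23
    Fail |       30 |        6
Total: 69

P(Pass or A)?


P(Pass∨A) = P(Pass) + P(A) - P(Pass∧A)
= (33 + 40 - 10)/69 = 63/69 = 21/23

P = 21/23 ≈ 91.30%


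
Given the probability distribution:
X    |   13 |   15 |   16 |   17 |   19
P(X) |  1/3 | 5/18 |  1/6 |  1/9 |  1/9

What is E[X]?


E[X] = Σ x·P(X=x)
= (13)×(1/3) + (15)×(5/18) + (16)×(1/6) + (17)×(1/9) + (19)×(1/9)
= 91/6

E[X] = 91/6


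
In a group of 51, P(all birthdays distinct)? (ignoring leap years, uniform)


P(all different) = Π(365-i)/365 for i=0..50
= (365/365)×(364/365)×...×(315/365)
= 0.025568

P ≈ 0.0256 ≈ 2.56%


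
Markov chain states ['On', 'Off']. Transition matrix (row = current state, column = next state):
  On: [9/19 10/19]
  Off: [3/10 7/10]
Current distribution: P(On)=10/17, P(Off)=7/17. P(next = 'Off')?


P(next=Off) = Σᵢ P(now=i)×P(i→Off)
= 10/17×10/19 + 7/17×7/10
= 100/323 + 49/170 = 1931/3230

P = 1931/3230 ≈ 0.5978


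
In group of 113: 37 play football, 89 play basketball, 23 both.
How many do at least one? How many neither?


|A∪B| = 37+89-23 = 103
Neither = 113-103 = 10

At least one: 103; Neither: 10


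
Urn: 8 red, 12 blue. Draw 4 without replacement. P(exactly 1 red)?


Hypergeometric: C(8,1)×C(12,3)/C(20,4)
= 8×220/4845 = 352/969

P(X=1) = 352/969 ≈ 36.33%


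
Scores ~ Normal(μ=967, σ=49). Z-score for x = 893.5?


z = (x - μ)/σ = (893.5 - 967)/49 = -1.5

z = -1.5


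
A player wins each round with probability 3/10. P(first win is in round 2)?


Geometric: P(X=2) = (1-p)^(k-1)×p = (7/10)^1×3/10 = 21/100

P(X=2) = 21/100 ≈ 21.00%


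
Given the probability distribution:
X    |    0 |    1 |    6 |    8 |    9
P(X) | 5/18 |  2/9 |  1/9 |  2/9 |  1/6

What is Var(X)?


E[X] = 25/6
E[X²] = 575/18
Var(X) = E[X²] - (E[X])² = 575/18 - 625/36 = 175/12

Var(X) = 175/12 ≈ 14.5833


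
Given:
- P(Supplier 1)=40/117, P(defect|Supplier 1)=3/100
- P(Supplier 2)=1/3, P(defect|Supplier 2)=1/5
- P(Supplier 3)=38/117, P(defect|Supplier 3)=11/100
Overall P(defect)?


P(B) = Σ P(B|Aᵢ)×P(Aᵢ)
  3/100×40/117 = 2/195
  1/5×1/3 = 1/15
  11/100×38/117 = 209/5850
Sum = 659/5850

P(defect) = 659/5850 ≈ 11.26%


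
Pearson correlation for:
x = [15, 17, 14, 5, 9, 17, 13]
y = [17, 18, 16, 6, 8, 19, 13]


n=7, Σx=90, Σy=97, Σxy=1379, Σx²=1274, Σy²=1499
r = (7×1379 - 90×97)/√((7×1274 - 90²)(7×1499 - 97²))
= 923/√(818×1084) = 923/√886712 ≈ 923/941.6539 ≈ 0.9802

r ≈ 0.9802


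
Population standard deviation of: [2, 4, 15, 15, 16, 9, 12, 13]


Mean = 86/8 = 43/4
  (2-43/4)²=1225/16
  (4-43/4)²=729/16
  (15-43/4)²=289/16
  (15-43/4)²=289/16
  (16-43/4)²=441/16
  (9-43/4)²=49/16
  (12-43/4)²=25/16
  (13-43/4)²=81/16
Σ(x-μ)² = 391/2
σ² = (391/2)/8 = 391/16

σ = √(391/16) ≈ 4.9434


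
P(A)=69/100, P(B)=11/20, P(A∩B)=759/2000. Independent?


P(A)×P(B) = 759/2000
P(A∩B) = 759/2000
Equal ✓ → Independent

Yes, independent


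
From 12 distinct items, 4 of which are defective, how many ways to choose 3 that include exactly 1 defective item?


Choose 1 of the 4 defective items and 2 of the other 8 items:
C(4,1)×C(8,2) = 4×28 = 112

112


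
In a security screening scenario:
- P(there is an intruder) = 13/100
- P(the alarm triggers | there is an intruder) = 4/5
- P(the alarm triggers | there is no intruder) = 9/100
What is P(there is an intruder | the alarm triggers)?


Using Bayes' theorem:
P(A|B) = P(B|A)·P(A) / P(B)

P(the alarm triggers) = 4/5 × 13/100 + 9/100 × 87/100
= 13/125 + 783/10000 = 1823/10000

P(there is an intruder|the alarm triggers) = (13/125) / (1823/10000) = 1040/1823

P(there is an intruder|the alarm triggers) = 1040/1823 ≈ 57.05%


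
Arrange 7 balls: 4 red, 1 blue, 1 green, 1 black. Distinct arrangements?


7!/(4!×1!×1!×1!) = 210

210


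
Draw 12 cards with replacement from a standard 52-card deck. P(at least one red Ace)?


P(not a red Ace) = 50/52 = 25/26
P(none in 12 draws) = (25/26)^12 = 59604644775390625/95428956661682176
P(≥1 red Ace) = 1 - 59604644775390625/95428956661682176 = 35824311886291551/95428956661682176

P = 35824311886291551/95428956661682176 ≈ 37.54%


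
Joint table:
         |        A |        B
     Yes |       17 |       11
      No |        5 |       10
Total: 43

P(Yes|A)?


P(Yes|A) = 17/(17+5) = 17/22

P = 17/22 ≈ 77.27%


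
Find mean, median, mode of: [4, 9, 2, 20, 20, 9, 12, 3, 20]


Sorted: [2, 3, 4, 9, 9, 12, 20, 20, 20]
Mean = 99/9 = 11
Median = 9
Freq: {4: 1, 9: 2, 2: 1, 20: 3, 12: 1, 3: 1}
Mode: [20]

Mean=11, Median=9, Mode=20


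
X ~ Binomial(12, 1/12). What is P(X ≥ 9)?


P(X ≥ 9) = Σ P(X=i) for i=9..12
P(X=9) = 73205/2229025112064
P(X=10) = 1331/1486016741376
P(X=11) = 11/743008370688
P(X=12) = 1/8916100448256
Sum = 100313/2972033482752

P(X ≥ 9) = 100313/2972033482752 ≈ 0.00%


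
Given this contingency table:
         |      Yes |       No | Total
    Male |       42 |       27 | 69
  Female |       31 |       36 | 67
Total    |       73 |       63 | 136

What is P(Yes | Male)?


P(Yes | Male) = 42/(42+27) = 42/69 = 14/23

P(Yes|Male) = 14/23 ≈ 60.87%


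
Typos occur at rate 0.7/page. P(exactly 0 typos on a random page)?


Poisson(λ=0.7): P(X=0) = e^(-λ)×λ^k/k!
= e^(-0.7) × 0.7^0 / 0!
≈ 0.4965853038 × 1 / 1 ≈ 0.496585

P(X=0) ≈ 0.496585 ≈ 49.66%


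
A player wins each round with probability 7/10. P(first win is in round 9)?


Geometric: P(X=9) = (1-p)^(k-1)×p = (3/10)^8×7/10 = 45927/1000000000

P(X=9) = 45927/1000000000 ≈ 0.00%


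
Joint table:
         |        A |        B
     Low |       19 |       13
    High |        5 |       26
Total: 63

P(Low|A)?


P(Low|A) = 19/(19+5) = 19/24

P = 19/24 ≈ 79.17%


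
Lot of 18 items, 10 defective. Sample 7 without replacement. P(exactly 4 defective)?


Hypergeometric: C(10,4)×C(8,3)/C(18,7)
= 210×56/31824 = 245/663

P(X=4) = 245/663 ≈ 36.95%


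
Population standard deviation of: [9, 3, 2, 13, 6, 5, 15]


Mean = 53/7
  (9-53/7)²=100/49
  (3-53/7)²=1024/49
  (2-53/7)²=1521/49
  (13-53/7)²=1444/49
  (6-53/7)²=121/49
  (5-53/7)²=324/49
  (15-53/7)²=2704/49
Σ(x-μ)² = 1034/7
σ² = (1034/7)/7 = 1034/49

σ = √(1034/49) ≈ 4.5937


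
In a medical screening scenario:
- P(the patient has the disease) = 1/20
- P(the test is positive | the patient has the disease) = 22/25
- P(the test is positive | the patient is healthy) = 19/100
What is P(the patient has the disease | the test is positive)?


Using Bayes' theorem:
P(A|B) = P(B|A)·P(A) / P(B)

P(the test is positive) = 22/25 × 1/20 + 19/100 × 19/20
= 11/250 + 361/2000 = 449/2000

P(the patient has the disease|the test is positive) = (11/250) / (449/2000) = 88/449

P(the patient has the disease|the test is positive) = 88/449 ≈ 19.60%


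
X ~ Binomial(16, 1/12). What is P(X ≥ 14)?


P(X ≥ 14) = Σ P(X=i) for i=14..16
P(X=14) = 605/7703510787293184
P(X=15) = 11/11555266180939776
P(X=16) = 1/184884258895036416
Sum = 1633/20542695432781824

P(X ≥ 14) = 1633/20542695432781824 ≈ 0.00%


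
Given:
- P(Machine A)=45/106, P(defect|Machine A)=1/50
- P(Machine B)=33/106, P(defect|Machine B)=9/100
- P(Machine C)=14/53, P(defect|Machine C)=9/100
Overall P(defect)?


P(B) = Σ P(B|Aᵢ)×P(Aᵢ)
  1/50×45/106 = 9/1060
  9/100×33/106 = 297/10600
  9/100×14/53 = 63/2650
Sum = 639/10600

P(defect) = 639/10600 ≈ 6.03%


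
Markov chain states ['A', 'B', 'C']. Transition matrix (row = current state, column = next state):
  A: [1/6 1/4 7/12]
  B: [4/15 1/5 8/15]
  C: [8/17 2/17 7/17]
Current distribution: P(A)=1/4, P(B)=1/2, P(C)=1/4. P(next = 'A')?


P(next=A) = Σᵢ P(now=i)×P(i→A)
= 1/4×1/6 + 1/2×4/15 + 1/4×8/17
= 1/24 + 2/15 + 2/17 = 199/680

P = 199/680 ≈ 0.2926


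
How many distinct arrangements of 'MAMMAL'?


Letters: 6, freq: {'M': 3, 'A': 2, 'L': 1}
6!/(3!×2!×1!) = 720/12 = 60

60


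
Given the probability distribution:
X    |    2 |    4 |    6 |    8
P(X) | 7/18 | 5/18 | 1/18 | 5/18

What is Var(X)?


E[X] = 40/9
E[X²] = 232/9
Var(X) = E[X²] - (E[X])² = 232/9 - 1600/81 = 488/81

Var(X) = 488/81 ≈ 6.0247


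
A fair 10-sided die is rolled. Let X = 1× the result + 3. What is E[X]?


E[die] = (1+10)/2 = 11/2
E[X] = 1×11/2 + 3 = 17/2

E[X] = 17/2


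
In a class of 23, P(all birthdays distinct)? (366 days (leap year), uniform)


P(all different) = Π(366-i)/366 for i=0..22
= (366/366)×(365/366)×...×(344/366)
= 0.493677

P ≈ 0.4937 ≈ 49.37%


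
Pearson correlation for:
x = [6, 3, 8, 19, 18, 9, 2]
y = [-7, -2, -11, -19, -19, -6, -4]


n=7, Σx=65, Σy=-68, Σxy=-901, Σx²=879, Σy²=948
r = (7×(-901) - 65×(-68))/√((7×879 - 65²)(7×948 - (-68)²))
= -1887/√(1928×2012) = -1887/√3879136 ≈ -1887/1969.5522 ≈ -0.9581

r ≈ -0.9581


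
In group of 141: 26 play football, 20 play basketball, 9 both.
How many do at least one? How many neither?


|A∪B| = 26+20-9 = 37
Neither = 141-37 = 104

At least one: 37; Neither: 104


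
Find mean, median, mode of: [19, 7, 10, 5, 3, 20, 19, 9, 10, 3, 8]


Sorted: [3, 3, 5, 7, 8, 9, 10, 10, 19, 19, 20]
Mean = 113/11
Median = 9
Freq: {19: 2, 7: 1, 10: 2, 5: 1, 3: 2, 20: 1, 9: 1, 8: 1}
Mode: [3, 10, 19]

Mean=113/11, Median=9, Mode=[3, 10, 19]


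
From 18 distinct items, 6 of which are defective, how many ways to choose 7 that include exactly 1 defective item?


Choose 1 of the 6 defective items and 6 of the other 12 items:
C(6,1)×C(12,6) = 6×924 = 5544

5544


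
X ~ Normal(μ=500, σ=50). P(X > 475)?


z = (475-500)/50 = -0.5
P(X > 475) = 1 - P(Z ≤ -0.5) = 1 - 0.3085 = 0.6915

P(X > 475) ≈ 0.6915


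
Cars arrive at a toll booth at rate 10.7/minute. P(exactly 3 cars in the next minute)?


Poisson(λ=10.7): P(X=3) = e^(-λ)×λ^k/k!
= e^(-10.7) × 10.7^3 / 3!
≈ 2.254493791e-05 × 1225.043 / 6 ≈ 0.004603

P(X=3) ≈ 0.004603 ≈ 0.46%


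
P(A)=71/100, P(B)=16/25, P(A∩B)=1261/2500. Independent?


P(A)×P(B) = 284/625
P(A∩B) = 1261/2500
Not equal → NOT independent

No, not independent


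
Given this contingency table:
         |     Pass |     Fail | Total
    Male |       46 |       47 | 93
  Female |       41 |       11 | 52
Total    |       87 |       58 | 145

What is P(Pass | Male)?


P(Pass | Male) = 46/(46+47) = 46/93

P(Pass|Male) = 46/93 ≈ 49.46%


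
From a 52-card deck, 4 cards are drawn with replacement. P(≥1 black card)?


P(not a black card) = 26/52 = 1/2
P(none in 4 draws) = (1/2)^4 = 1/16
P(≥1 black card) = 1 - 1/16 = 15/16

P = 15/16 ≈ 93.75%


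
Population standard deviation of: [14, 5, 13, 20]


Mean = 52/4 = 13
  (14-13)²=1
  (5-13)²=64
  (13-13)²=0
  (20-13)²=49
Σ(x-μ)² = 114
σ² = 114/4 = 57/2

σ = √(57/2) ≈ 5.3385


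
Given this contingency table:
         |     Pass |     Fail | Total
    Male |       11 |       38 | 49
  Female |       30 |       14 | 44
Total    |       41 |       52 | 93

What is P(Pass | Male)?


P(Pass | Male) = 11/(11+38) = 11/49

P(Pass|Male) = 11/49 ≈ 22.45%


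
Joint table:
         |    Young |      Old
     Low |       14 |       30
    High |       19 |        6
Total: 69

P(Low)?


P(Low) = (14+30)/69 = 44/69

P(Low) = 44/69 ≈ 63.77%


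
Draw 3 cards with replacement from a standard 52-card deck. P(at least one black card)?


P(not a black card) = 26/52 = 1/2
P(none in 3 draws) = (1/2)^3 = 1/8
P(≥1 black card) = 1 - 1/8 = 7/8

P = 7/8 ≈ 87.50%


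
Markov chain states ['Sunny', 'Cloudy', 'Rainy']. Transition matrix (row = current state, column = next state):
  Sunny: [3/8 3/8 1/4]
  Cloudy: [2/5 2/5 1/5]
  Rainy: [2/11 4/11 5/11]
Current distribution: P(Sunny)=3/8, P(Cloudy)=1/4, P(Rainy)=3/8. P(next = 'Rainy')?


P(next=Rainy) = Σᵢ P(now=i)×P(i→Rainy)
= 3/8×1/4 + 1/4×1/5 + 3/8×5/11
= 3/32 + 1/20 + 15/88 = 553/1760

P = 553/1760 ≈ 0.3142


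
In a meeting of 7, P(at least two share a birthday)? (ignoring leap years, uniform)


P(all different) = Π(365-i)/365 for i=0..6
= 0.943764
P(match) = 1 - 0.943764 = 0.056236

P ≈ 0.0562 ≈ 5.62%


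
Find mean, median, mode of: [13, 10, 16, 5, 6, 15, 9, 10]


Sorted: [5, 6, 9, 10, 10, 13, 15, 16]
Mean = 84/8 = 21/2
Median = 10
Freq: {13: 1, 10: 2, 16: 1, 5: 1, 6: 1, 15: 1, 9: 1}
Mode: [10]

Mean=21/2, Median=10, Mode=10


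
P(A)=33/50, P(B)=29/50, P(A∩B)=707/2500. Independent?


P(A)×P(B) = 957/2500
P(A∩B) = 707/2500
Not equal → NOT independent

No, not independent


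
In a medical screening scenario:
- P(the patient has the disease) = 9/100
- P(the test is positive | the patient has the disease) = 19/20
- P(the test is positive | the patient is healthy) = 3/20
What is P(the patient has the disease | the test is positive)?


Using Bayes' theorem:
P(A|B) = P(B|A)·P(A) / P(B)

P(the test is positive) = 19/20 × 9/100 + 3/20 × 91/100
= 171/2000 + 273/2000 = 111/500

P(the patient has the disease|the test is positive) = (171/2000) / (111/500) = 57/148

P(the patient has the disease|the test is positive) = 57/148 ≈ 38.51%


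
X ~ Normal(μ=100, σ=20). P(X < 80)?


z = (80-100)/20 = -1.0
P(Z < -1.0) = 0.1587

P(X < 80) ≈ 0.1587


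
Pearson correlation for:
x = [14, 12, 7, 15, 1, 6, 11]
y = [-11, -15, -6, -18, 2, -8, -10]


n=7, Σx=66, Σy=-66, Σxy=-802, Σx²=772, Σy²=874
r = (7×(-802) - 66×(-66))/√((7×772 - 66²)(7×874 - (-66)²))
= -1258/√(1048×1762) = -1258/√1846576 ≈ -1258/1358.8878 ≈ -0.9258

r ≈ -0.9258


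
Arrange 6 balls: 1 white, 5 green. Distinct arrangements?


6!/(1!×5!) = 6

6


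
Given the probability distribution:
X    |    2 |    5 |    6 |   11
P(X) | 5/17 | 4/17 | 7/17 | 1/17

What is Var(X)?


E[X] = 83/17
E[X²] = 29
Var(X) = E[X²] - (E[X])² = 29 - 6889/289 = 1492/289

Var(X) = 1492/289 ≈ 5.1626


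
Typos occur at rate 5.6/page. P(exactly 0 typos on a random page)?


Poisson(λ=5.6): P(X=0) = e^(-λ)×λ^k/k!
= e^(-5.6) × 5.6^0 / 0!
≈ 0.003697863716 × 1 / 1 ≈ 0.003698

P(X=0) ≈ 0.003698 ≈ 0.37%


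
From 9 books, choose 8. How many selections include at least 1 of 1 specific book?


Complement: C(9,8) - C(8,8) = 9 - 1 = 8

8


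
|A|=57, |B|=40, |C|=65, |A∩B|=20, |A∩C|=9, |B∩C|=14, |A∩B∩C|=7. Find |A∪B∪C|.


|A∪B∪C| = 57+40+65-20-9-14+7 = 126

|A∪B∪C| = 126


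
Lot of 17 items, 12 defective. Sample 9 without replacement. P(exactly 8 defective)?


Hypergeometric: C(12,8)×C(5,1)/C(17,9)
= 495×5/24310 = 45/442

P(X=8) = 45/442 ≈ 10.18%


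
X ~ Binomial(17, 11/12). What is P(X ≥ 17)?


P(X ≥ 17) = Σ P(X=i) for i=17..17
P(X=17) = 505447028499293771/2218611106740436992
Sum = 505447028499293771/2218611106740436992

P(X ≥ 17) = 505447028499293771/2218611106740436992 ≈ 22.78%


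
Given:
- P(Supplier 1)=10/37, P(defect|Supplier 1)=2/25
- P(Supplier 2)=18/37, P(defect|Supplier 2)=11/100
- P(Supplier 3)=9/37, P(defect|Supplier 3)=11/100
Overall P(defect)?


P(B) = Σ P(B|Aᵢ)×P(Aᵢ)
  2/25×10/37 = 4/185
  11/100×18/37 = 99/1850
  11/100×9/37 = 99/3700
Sum = 377/3700

P(defect) = 377/3700 ≈ 10.19%


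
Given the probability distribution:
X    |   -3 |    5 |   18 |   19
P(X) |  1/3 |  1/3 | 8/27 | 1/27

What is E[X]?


E[X] = Σ x·P(X=x)
= (-3)×(1/3) + (5)×(1/3) + (18)×(8/27) + (19)×(1/27)
= 181/27

E[X] = 181/27


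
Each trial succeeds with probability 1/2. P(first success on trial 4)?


Geometric: P(X=4) = (1-p)^(k-1)×p = (1/2)^3×1/2 = 1/16

P(X=4) = 1/16 ≈ 6.25%


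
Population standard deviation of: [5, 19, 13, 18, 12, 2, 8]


Mean = 77/7 = 11
  (5-11)²=36
  (19-11)²=64
  (13-11)²=4
  (18-11)²=49
  (12-11)²=1
  (2-11)²=81
  (8-11)²=9
Σ(x-μ)² = 244
σ² = 244/7

σ = √(244/7) ≈ 5.9040


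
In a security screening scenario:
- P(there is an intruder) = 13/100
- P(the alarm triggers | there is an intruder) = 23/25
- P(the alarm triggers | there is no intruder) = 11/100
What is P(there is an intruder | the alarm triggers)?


Using Bayes' theorem:
P(A|B) = P(B|A)·P(A) / P(B)

P(the alarm triggers) = 23/25 × 13/100 + 11/100 × 87/100
= 299/2500 + 957/10000 = 2153/10000

P(there is an intruder|the alarm triggers) = (299/2500) / (2153/10000) = 1196/2153

P(there is an intruder|the alarm triggers) = 1196/2153 ≈ 55.55%


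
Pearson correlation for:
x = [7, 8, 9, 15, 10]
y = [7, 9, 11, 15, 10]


n=5, Σx=49, Σy=52, Σxy=545, Σx²=519, Σy²=576
r = (5×545 - 49×52)/√((5×519 - 49²)(5×576 - 52²))
= 177/√(194×176) = 177/√34144 ≈ 177/184.7810 ≈ 0.9579

r ≈ 0.9579


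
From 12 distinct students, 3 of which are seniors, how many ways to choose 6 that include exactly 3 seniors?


Choose 3 of the 3 seniors and 3 of the other 9 students:
C(3,3)×C(9,3) = 1×84 = 84

84


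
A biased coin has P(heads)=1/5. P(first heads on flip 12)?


Geometric: P(X=12) = (1-p)^(k-1)×p = (4/5)^11×1/5 = 4194304/244140625

P(X=12) = 4194304/244140625 ≈ 1.72%


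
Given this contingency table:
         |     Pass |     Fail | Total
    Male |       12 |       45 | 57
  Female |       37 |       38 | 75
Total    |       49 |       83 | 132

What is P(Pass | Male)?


P(Pass | Male) = 12/(12+45) = 12/57 = 4/19

P(Pass|Male) = 4/19 ≈ 21.05%


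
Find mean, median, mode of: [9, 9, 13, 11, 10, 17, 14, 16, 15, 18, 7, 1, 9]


Sorted: [1, 7, 9, 9, 9, 10, 11, 13, 14, 15, 16, 17, 18]
Mean = 149/13
Median = 11
Freq: {9: 3, 13: 1, 11: 1, 10: 1, 17: 1, 14: 1, 16: 1, 15: 1, 18: 1, 7: 1, 1: 1}
Mode: [9]

Mean=149/13, Median=11, Mode=9


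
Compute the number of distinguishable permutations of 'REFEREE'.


Letters: 7, freq: {'R': 2, 'E': 4, 'F': 1}
7!/(2!×4!×1!) = 5040/48 = 105

105


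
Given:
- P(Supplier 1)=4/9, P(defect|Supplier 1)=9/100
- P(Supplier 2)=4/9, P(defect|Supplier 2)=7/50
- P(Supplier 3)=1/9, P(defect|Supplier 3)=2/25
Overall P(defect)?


P(B) = Σ P(B|Aᵢ)×P(Aᵢ)
  9/100×4/9 = 1/25
  7/50×4/9 = 14/225
  2/25×1/9 = 2/225
Sum = 1/9

P(defect) = 1/9 ≈ 11.11%


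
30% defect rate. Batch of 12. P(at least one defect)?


P(all good) = (7/10)^12 = 13841287201/1000000000000
P(≥1 defect) = 986158712799/1000000000000

P = 986158712799/1000000000000 ≈ 98.62%


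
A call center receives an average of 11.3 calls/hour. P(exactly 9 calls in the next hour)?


Poisson(λ=11.3): P(X=9) = e^(-λ)×λ^k/k!
= e^(-11.3) × 11.3^9 / 9!
≈ 1.237292426e-05 × 3004041937.98 / 362880 ≈ 0.102427

P(X=9) ≈ 0.102427 ≈ 10.24%


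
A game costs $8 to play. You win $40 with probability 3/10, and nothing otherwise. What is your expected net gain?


E[gain] = (40-8)×3/10 + (-8)×7/10
= 48/5 - 28/5 = 4

Expected net gain = $4 ≈ $4.00


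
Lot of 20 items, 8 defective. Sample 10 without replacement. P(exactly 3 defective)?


Hypergeometric: C(8,3)×C(12,7)/C(20,10)
= 56×792/184756 = 1008/4199

P(X=3) = 1008/4199 ≈ 24.01%


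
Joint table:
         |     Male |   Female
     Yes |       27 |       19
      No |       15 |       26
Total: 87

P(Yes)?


P(Yes) = (27+19)/87 = 46/87

P(Yes) = 46/87 ≈ 52.87%


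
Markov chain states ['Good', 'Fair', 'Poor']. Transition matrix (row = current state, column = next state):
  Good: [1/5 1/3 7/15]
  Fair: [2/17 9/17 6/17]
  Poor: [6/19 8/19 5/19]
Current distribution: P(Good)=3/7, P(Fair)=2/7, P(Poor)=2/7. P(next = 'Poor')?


P(next=Poor) = Σᵢ P(now=i)×P(i→Poor)
= 3/7×7/15 + 2/7×6/17 + 2/7×5/19
= 1/5 + 12/119 + 10/133 = 4251/11305

P = 4251/11305 ≈ 0.3760


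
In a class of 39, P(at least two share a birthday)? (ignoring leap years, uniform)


P(all different) = Π(365-i)/365 for i=0..38
= 0.121780
P(match) = 1 - 0.121780 = 0.878220

P ≈ 0.8782 ≈ 87.82%


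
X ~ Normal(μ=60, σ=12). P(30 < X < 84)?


z₁=(30-60)/12=-2.5, z₂=(84-60)/12=2.0
P = Φ(2.0) - Φ(-2.5) = 0.977250 - 0.006210 = 0.971040 ≈ 0.9710

P(30 < X < 84) ≈ 0.9710


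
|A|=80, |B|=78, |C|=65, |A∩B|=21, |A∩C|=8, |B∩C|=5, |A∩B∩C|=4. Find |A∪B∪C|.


|A∪B∪C| = 80+78+65-21-8-5+4 = 193

|A∪B∪C| = 193


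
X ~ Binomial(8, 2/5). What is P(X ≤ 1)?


P(X ≤ 1) = Σ P(X=i) for i=0..1
P(X=0) = 6561/390625
P(X=1) = 34992/390625
Sum = 41553/390625

P(X ≤ 1) = 41553/390625 ≈ 10.64%


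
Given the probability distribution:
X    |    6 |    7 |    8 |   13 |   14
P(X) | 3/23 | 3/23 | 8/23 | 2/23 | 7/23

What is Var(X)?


E[X] = 227/23
E[X²] = 2477/23
Var(X) = E[X²] - (E[X])² = 2477/23 - 51529/529 = 5442/529

Var(X) = 5442/529 ≈ 10.2873


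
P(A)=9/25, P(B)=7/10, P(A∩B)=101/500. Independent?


P(A)×P(B) = 63/250
P(A∩B) = 101/500
Not equal → NOT independent

No, not independent


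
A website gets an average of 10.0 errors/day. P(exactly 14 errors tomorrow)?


Poisson(λ=10.0): P(X=14) = e^(-λ)×λ^k/k!
= e^(-10.0) × 10.0^14 / 14!
≈ 4.539992976e-05 × 1e+14 / 87178291200 ≈ 0.052077

P(X=14) ≈ 0.052077 ≈ 5.21%


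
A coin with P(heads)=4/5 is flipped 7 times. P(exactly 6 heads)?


Binomial: P(X=6) = C(7,6)×p^6×(1-p)^1
= 7 × 4096/15625 × 1/5 = 28672/78125

P(X=6) = 28672/78125 ≈ 36.70%


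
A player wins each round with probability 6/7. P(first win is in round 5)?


Geometric: P(X=5) = (1-p)^(k-1)×p = (1/7)^4×6/7 = 6/16807

P(X=5) = 6/16807 ≈ 0.04%


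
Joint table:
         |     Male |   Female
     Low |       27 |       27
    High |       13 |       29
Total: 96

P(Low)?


P(Low) = (27+27)/96 = 54/96 = 9/16

P(Low) = 9/16 ≈ 56.25%


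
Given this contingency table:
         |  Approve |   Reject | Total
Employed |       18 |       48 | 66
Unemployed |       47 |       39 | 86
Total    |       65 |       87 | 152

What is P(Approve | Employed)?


P(Approve | Employed) = 18/(18+48) = 18/66 = 3/11

P(Approve|Employed) = 3/11 ≈ 27.27%


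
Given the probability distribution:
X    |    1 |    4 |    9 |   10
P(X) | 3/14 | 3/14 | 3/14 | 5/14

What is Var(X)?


E[X] = 46/7
E[X²] = 397/7
Var(X) = E[X²] - (E[X])² = 397/7 - 2116/49 = 663/49

Var(X) = 663/49 ≈ 13.5306


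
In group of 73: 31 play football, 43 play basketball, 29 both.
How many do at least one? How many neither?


|A∪B| = 31+43-29 = 45
Neither = 73-45 = 28

At least one: 45; Neither: 28


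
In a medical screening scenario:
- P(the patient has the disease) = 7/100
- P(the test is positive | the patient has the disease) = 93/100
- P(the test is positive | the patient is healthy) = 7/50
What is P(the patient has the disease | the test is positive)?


Using Bayes' theorem:
P(A|B) = P(B|A)·P(A) / P(B)

P(the test is positive) = 93/100 × 7/100 + 7/50 × 93/100
= 651/10000 + 651/5000 = 1953/10000

P(the patient has the disease|the test is positive) = (651/10000) / (1953/10000) = 1/3

P(the patient has the disease|the test is positive) = 1/3 ≈ 33.33%


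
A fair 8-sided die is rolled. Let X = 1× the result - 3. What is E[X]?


E[die] = (1+8)/2 = 9/2
E[X] = 1×9/2 - 3 = 3/2

E[X] = 3/2


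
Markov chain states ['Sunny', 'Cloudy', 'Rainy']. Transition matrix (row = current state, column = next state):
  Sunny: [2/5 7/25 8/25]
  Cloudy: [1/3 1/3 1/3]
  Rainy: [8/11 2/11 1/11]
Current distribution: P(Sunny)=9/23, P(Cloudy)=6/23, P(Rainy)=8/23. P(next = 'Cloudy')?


P(next=Cloudy) = Σᵢ P(now=i)×P(i→Cloudy)
= 9/23×7/25 + 6/23×1/3 + 8/23×2/11
= 63/575 + 2/23 + 16/253 = 1643/6325

P = 1643/6325 ≈ 0.2598


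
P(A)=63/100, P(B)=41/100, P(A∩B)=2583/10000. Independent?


P(A)×P(B) = 2583/10000
P(A∩B) = 2583/10000
Equal ✓ → Independent

Yes, independent


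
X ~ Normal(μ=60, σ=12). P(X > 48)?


z = (48-60)/12 = -1.0
P(X > 48) = 1 - P(Z ≤ -1.0) = 1 - 0.1587 = 0.8413

P(X > 48) ≈ 0.8413


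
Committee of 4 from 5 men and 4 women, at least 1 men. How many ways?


Count by #men:
  1M,3W: C(5,1)×C(4,3)=20
  2M,2W: C(5,2)×C(4,2)=60
  3M,1W: C(5,3)×C(4,1)=40
  4M,0W: C(5,4)×C(4,0)=5
Total = 125

125


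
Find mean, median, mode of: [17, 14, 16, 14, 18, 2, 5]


Sorted: [2, 5, 14, 14, 16, 17, 18]
Mean = 86/7
Median = 14
Freq: {17: 1, 14: 2, 16: 1, 18: 1, 2: 1, 5: 1}
Mode: [14]

Mean=86/7, Median=14, Mode=14


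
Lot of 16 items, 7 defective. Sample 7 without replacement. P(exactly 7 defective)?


Hypergeometric: C(7,7)×C(9,0)/C(16,7)
= 1×1/11440 = 1/11440

P(X=7) = 1/11440 ≈ 0.01%


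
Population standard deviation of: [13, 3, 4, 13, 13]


Mean = 46/5
  (13-46/5)²=361/25
  (3-46/5)²=961/25
  (4-46/5)²=676/25
  (13-46/5)²=361/25
  (13-46/5)²=361/25
Σ(x-μ)² = 544/5
σ² = (544/5)/5 = 544/25

σ = √(544/25) ≈ 4.6648


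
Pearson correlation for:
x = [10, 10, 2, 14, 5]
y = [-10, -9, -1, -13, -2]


n=5, Σx=41, Σy=-35, Σxy=-384, Σx²=425, Σy²=355
r = (5×(-384) - 41×(-35))/√((5×425 - 41²)(5×355 - (-35)²))
= -485/√(444×550) = -485/√244200 ≈ -485/494.1660 ≈ -0.9815

r ≈ -0.9815


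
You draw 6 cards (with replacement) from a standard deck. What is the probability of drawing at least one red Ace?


P(not a red Ace) = 50/52 = 25/26
P(none in 6 draws) = (25/26)^6 = 244140625/308915776
P(≥1 red Ace) = 1 - 244140625/308915776 = 64775151/308915776

P = 64775151/308915776 ≈ 20.97%


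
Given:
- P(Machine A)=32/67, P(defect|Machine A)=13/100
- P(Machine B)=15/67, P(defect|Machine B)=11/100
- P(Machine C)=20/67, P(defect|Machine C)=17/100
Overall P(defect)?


P(B) = Σ P(B|Aᵢ)×P(Aᵢ)
  13/100×32/67 = 104/1675
  11/100×15/67 = 33/1340
  17/100×20/67 = 17/335
Sum = 921/6700

P(defect) = 921/6700 ≈ 13.75%


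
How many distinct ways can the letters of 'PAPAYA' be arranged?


Letters: 6, freq: {'P': 2, 'A': 3, 'Y': 1}
6!/(2!×3!×1!) = 720/12 = 60

60


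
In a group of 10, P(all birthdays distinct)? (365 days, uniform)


P(all different) = Π(365-i)/365 for i=0..9
= (365/365)×(364/365)×...×(356/365)
= 0.883052

P ≈ 0.8831 ≈ 88.31%


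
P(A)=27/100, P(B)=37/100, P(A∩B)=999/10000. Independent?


P(A)×P(B) = 999/10000
P(A∩B) = 999/10000
Equal ✓ → Independent

Yes, independent


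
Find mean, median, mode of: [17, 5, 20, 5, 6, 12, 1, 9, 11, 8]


Sorted: [1, 5, 5, 6, 8, 9, 11, 12, 17, 20]
Mean = 94/10 = 47/5
Median = 17/2
Freq: {17: 1, 5: 2, 20: 1, 6: 1, 12: 1, 1: 1, 9: 1, 11: 1, 8: 1}
Mode: [5]

Mean=47/5, Median=17/2, Mode=5


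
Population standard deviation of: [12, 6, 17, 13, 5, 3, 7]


Mean = 63/7 = 9
  (12-9)²=9
  (6-9)²=9
  (17-9)²=64
  (13-9)²=16
  (5-9)²=16
  (3-9)²=36
  (7-9)²=4
Σ(x-μ)² = 154
σ² = 154/7 = 22

σ = √(22) ≈ 4.6904


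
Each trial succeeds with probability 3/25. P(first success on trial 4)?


Geometric: P(X=4) = (1-p)^(k-1)×p = (22/25)^3×3/25 = 31944/390625

P(X=4) = 31944/390625 ≈ 8.18%


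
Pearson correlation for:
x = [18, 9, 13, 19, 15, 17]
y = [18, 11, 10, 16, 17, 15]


n=6, Σx=91, Σy=87, Σxy=1367, Σx²=1449, Σy²=1315
r = (6×1367 - 91×87)/√((6×1449 - 91²)(6×1315 - 87²))
= 285/√(413×321) = 285/√132573 ≈ 285/364.1058 ≈ 0.7827

r ≈ 0.7827


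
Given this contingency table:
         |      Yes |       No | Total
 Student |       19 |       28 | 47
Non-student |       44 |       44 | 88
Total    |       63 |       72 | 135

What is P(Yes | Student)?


P(Yes | Student) = 19/(19+28) = 19/47

P(Yes|Student) = 19/47 ≈ 40.43%


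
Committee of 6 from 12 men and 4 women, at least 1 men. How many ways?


Count by #men:
  2M,4W: C(12,2)×C(4,4)=66
  3M,3W: C(12,3)×C(4,3)=880
  4M,2W: C(12,4)×C(4,2)=2970
  5M,1W: C(12,5)×C(4,1)=3168
  6M,0W: C(12,6)×C(4,0)=924
Total = 8008

8008


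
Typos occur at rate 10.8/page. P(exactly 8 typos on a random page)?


Poisson(λ=10.8): P(X=8) = e^(-λ)×λ^k/k!
= e^(-10.8) × 10.8^8 / 8!
≈ 2.039950341e-05 × 185093021.028 / 40320 ≈ 0.093646

P(X=8) ≈ 0.093646 ≈ 9.36%


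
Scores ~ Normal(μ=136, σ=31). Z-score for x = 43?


z = (x - μ)/σ = (43 - 136)/31 = -3.0

z = -3.0


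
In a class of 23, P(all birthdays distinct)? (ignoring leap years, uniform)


P(all different) = Π(365-i)/365 for i=0..22
= (365/365)×(364/365)×...×(343/365)
= 0.492703

P ≈ 0.4927 ≈ 49.27%


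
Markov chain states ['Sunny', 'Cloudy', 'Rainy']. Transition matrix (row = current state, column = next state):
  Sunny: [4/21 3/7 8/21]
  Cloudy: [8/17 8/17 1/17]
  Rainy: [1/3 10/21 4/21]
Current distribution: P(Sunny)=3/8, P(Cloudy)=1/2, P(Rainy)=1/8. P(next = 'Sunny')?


P(next=Sunny) = Σᵢ P(now=i)×P(i→Sunny)
= 3/8×4/21 + 1/2×8/17 + 1/8×1/3
= 1/14 + 4/17 + 1/24 = 995/2856

P = 995/2856 ≈ 0.3484


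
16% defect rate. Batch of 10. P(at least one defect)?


P(all good) = (21/25)^10 = 16679880978201/95367431640625
P(≥1 defect) = 78687550662424/95367431640625

P = 78687550662424/95367431640625 ≈ 82.51%


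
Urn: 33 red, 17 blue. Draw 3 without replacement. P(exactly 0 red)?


Hypergeometric: C(33,0)×C(17,3)/C(50,3)
= 1×680/19600 = 17/490

P(X=0) = 17/490 ≈ 3.47%


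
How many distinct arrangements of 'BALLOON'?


Letters: 7, freq: {'B': 1, 'A': 1, 'L': 2, 'O': 2, 'N': 1}
7!/(1!×1!×2!×2!×1!) = 5040/4 = 1260

1260


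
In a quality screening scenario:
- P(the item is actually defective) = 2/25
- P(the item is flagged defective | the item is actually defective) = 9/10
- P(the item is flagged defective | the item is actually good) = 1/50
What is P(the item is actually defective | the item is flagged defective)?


Using Bayes' theorem:
P(A|B) = P(B|A)·P(A) / P(B)

P(the item is flagged defective) = 9/10 × 2/25 + 1/50 × 23/25
= 9/125 + 23/1250 = 113/1250

P(the item is actually defective|the item is flagged defective) = (9/125) / (113/1250) = 90/113

P(the item is actually defective|the item is flagged defective) = 90/113 ≈ 79.65%


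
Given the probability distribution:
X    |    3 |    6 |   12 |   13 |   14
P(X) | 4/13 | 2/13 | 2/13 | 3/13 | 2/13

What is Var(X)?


E[X] = 115/13
E[X²] = 1295/13
Var(X) = E[X²] - (E[X])² = 1295/13 - 13225/169 = 3610/169

Var(X) = 3610/169 ≈ 21.3609


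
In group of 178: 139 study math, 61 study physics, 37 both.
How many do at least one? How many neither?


|A∪B| = 139+61-37 = 163
Neither = 178-163 = 15

At least one: 163; Neither: 15


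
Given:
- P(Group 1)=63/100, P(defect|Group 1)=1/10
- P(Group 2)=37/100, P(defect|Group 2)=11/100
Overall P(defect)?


P(B) = Σ P(B|Aᵢ)×P(Aᵢ)
  1/10×63/100 = 63/1000
  11/100×37/100 = 407/10000
Sum = 1037/10000

P(defect) = 1037/10000 ≈ 10.37%


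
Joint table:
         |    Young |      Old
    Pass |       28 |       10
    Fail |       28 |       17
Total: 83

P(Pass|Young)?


P(Pass|Young) = 28/(28+28) = 28/56 = 1/2

P = 1/2 ≈ 50.00%


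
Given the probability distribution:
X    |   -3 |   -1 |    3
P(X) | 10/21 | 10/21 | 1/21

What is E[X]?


E[X] = Σ x·P(X=x)
= (-3)×(10/21) + (-1)×(10/21) + (3)×(1/21)
= -37/21

E[X] = -37/21


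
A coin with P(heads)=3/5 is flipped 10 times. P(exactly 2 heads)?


Binomial: P(X=2) = C(10,2)×p^2×(1-p)^8
= 45 × 9/25 × 256/390625 = 20736/1953125

P(X=2) = 20736/1953125 ≈ 1.06%


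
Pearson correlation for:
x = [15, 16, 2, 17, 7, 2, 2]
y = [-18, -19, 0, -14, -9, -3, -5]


n=7, Σx=61, Σy=-68, Σxy=-891, Σx²=831, Σy²=996
r = (7×(-891) - 61×(-68))/√((7×831 - 61²)(7×996 - (-68)²))
= -2089/√(2096×2348) = -2089/√4921408 ≈ -2089/2218.4247 ≈ -0.9417

r ≈ -0.9417


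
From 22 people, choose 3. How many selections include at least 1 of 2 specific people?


Complement: C(22,3) - C(20,3) = 1540 - 1140 = 400

400


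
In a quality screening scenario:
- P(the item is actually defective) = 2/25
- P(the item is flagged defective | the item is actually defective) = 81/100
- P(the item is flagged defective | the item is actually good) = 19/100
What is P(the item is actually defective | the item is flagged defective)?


Using Bayes' theorem:
P(A|B) = P(B|A)·P(A) / P(B)

P(the item is flagged defective) = 81/100 × 2/25 + 19/100 × 23/25
= 81/1250 + 437/2500 = 599/2500

P(the item is actually defective|the item is flagged defective) = (81/1250) / (599/2500) = 162/599

P(the item is actually defective|the item is flagged defective) = 162/599 ≈ 27.05%


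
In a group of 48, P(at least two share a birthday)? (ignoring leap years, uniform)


P(all different) = Π(365-i)/365 for i=0..47
= 0.039402
P(match) = 1 - 0.039402 = 0.960598

P ≈ 0.9606 ≈ 96.06%


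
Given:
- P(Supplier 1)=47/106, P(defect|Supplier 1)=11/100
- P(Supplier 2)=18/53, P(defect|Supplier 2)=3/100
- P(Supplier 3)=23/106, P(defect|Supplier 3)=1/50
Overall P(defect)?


P(B) = Σ P(B|Aᵢ)×P(Aᵢ)
  11/100×47/106 = 517/10600
  3/100×18/53 = 27/2650
  1/50×23/106 = 23/5300
Sum = 671/10600

P(defect) = 671/10600 ≈ 6.33%


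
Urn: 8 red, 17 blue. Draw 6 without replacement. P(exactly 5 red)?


Hypergeometric: C(8,5)×C(17,1)/C(25,6)
= 56×17/177100 = 34/6325

P(X=5) = 34/6325 ≈ 0.54%


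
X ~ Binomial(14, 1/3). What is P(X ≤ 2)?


P(X ≤ 2) = Σ P(X=i) for i=0..2
P(X=0) = 16384/4782969
P(X=1) = 114688/4782969
P(X=2) = 372736/4782969
Sum = 167936/1594323

P(X ≤ 2) = 167936/1594323 ≈ 10.53%


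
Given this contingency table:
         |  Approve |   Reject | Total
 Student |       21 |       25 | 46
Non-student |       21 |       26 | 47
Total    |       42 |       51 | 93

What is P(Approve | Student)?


P(Approve | Student) = 21/(21+25) = 21/46

P(Approve|Student) = 21/46 ≈ 45.65%


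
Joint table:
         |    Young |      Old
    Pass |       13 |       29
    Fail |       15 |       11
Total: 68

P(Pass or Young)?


P(Pass∨Young) = P(Pass) + P(Young) - P(Pass∧Young)
= (42 + 28 - 13)/68 = 57/68

P = 57/68 ≈ 83.82%


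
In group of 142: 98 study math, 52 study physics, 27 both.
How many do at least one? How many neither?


|A∪B| = 98+52-27 = 123
Neither = 142-123 = 19

At least one: 123; Neither: 19


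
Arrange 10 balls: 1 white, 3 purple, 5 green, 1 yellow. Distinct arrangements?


10!/(1!×3!×5!×1!) = 5040

5040


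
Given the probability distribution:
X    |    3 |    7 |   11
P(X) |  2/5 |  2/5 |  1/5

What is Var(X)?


E[X] = 31/5
E[X²] = 237/5
Var(X) = E[X²] - (E[X])² = 237/5 - 961/25 = 224/25

Var(X) = 224/25 ≈ 8.9600


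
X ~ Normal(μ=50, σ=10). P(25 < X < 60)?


z₁=(25-50)/10=-2.5, z₂=(60-50)/10=1.0
P = Φ(1.0) - Φ(-2.5) = 0.841345 - 0.006210 = 0.835135 ≈ 0.8351

P(25 < X < 60) ≈ 0.8351


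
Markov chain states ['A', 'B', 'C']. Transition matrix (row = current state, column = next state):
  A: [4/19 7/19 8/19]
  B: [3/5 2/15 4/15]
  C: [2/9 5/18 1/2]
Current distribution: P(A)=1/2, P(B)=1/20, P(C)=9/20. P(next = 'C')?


P(next=C) = Σᵢ P(now=i)×P(i→C)
= 1/2×8/19 + 1/20×4/15 + 9/20×1/2
= 4/19 + 1/75 + 9/40 = 5117/11400

P = 5117/11400 ≈ 0.4489


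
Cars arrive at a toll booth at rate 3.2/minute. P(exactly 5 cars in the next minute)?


Poisson(λ=3.2): P(X=5) = e^(-λ)×λ^k/k!
= e^(-3.2) × 3.2^5 / 5!
≈ 0.04076220398 × 335.54432 / 120 ≈ 0.113979

P(X=5) ≈ 0.113979 ≈ 11.40%


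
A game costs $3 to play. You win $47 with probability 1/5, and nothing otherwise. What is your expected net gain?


E[gain] = (47-3)×1/5 + (-3)×4/5
= 44/5 - 12/5 = 32/5

Expected net gain = $32/5 ≈ $6.40


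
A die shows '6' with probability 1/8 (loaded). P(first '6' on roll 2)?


Geometric: P(X=2) = (1-p)^(k-1)×p = (7/8)^1×1/8 = 7/64

P(X=2) = 7/64 ≈ 10.94%


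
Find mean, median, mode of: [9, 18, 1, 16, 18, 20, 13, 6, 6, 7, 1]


Sorted: [1, 1, 6, 6, 7, 9, 13, 16, 18, 18, 20]
Mean = 115/11
Median = 9
Freq: {9: 1, 18: 2, 1: 2, 16: 1, 20: 1, 13: 1, 6: 2, 7: 1}
Mode: [1, 6, 18]

Mean=115/11, Median=9, Mode=[1, 6, 18]


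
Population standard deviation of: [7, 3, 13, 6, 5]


Mean = 34/5
  (7-34/5)²=1/25
  (3-34/5)²=361/25
  (13-34/5)²=961/25
  (6-34/5)²=16/25
  (5-34/5)²=81/25
Σ(x-μ)² = 284/5
σ² = (284/5)/5 = 284/25

σ = √(284/25) ≈ 3.3705
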